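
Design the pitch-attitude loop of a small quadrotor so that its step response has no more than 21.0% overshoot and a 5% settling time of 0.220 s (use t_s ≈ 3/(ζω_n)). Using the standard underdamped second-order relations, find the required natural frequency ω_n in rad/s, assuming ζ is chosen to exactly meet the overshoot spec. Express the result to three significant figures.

Inverting the overshoot relation: ζ = |ln 0.210|/√(π² + ln²0.210) = 0.445.
Then ω_n = 3/(ζ t_s) = 3/(0.445 × 0.220) = 30.7 rad/s.

ω_n ≈ 30.7 rad/s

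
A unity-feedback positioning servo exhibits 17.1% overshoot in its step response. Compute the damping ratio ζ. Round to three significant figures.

From %OS = 100·exp(−πζ/√(1−ζ²)), invert to get ζ = −ln(OS)/√(π² + ln²(OS)) with OS = 0.171.
−ln 0.171 = 1.766, so ζ = 1.766/√(π² + 3.119) = 0.490.

ζ ≈ 0.490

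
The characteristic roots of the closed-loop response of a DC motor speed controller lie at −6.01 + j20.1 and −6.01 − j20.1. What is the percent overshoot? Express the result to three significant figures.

|pole| = ω_n = √(6.01² + 20.1²) = 21.0 rad/s; ζ = cos θ = σ/ω_n = 0.286.
%OS = 100·exp(−πζ/√(1−ζ²)) = 39.1%.

%OS ≈ 39.1%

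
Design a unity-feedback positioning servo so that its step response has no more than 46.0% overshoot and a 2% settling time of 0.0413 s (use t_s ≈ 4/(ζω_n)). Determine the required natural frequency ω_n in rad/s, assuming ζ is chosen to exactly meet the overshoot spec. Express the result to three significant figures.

ω_n ≈ 404 rad/s

From %OS = 100·exp(−πζ/√(1−ζ²)), invert to get ζ = −ln(OS)/√(π² + ln²(OS)) with OS = 0.460.
−ln 0.460 = 0.7765, so ζ = 0.7765/√(π² + 0.6030) = 0.240.
Then ω_n = 4/(ζ t_s) = 4/(0.240 × 0.0413) = 404 rad/s.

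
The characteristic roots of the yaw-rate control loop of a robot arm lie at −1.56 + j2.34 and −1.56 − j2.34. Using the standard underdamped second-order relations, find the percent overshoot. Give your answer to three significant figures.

The poles are at −σ ± jω_d with σ = 1.56 and ω_d = 2.34, so ω_n = √(σ²+ω_d²) = 2.81 rad/s and ζ = σ/ω_n = 0.555.
%OS = 100·exp(−πζ/√(1−ζ²)) = 12.3%.

%OS ≈ 12.3%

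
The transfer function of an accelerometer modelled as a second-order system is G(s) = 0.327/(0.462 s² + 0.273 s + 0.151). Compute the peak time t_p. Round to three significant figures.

t_p ≈ 6.42 s

Dividing through by 0.462: denominator becomes s² + 0.5909 s + 0.3268.
So ω_n = √0.3268 = 0.572 rad/s and ζ = 0.5909/(2·0.572) = 0.517.
The damped frequency ω_d = ω_n√(1−ζ²) = 0.489 rad/s. t_p = π/ω_d = 6.42 s.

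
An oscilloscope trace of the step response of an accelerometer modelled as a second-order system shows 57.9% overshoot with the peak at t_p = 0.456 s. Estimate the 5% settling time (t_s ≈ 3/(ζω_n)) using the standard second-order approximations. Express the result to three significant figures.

The overshoot fixes ζ = −ln(OS)/√(π²+ln²(OS)) = 0.171.
From t_p = π/ω_d, ω_d = π/0.456 = 6.89 rad/s, so ω_n = ω_d/√(1−ζ²) = 6.99 rad/s.
t_s ≈ 3/(ζω_n) = 3/(0.171·6.99) = 2.50 s.

t_s ≈ 2.50 s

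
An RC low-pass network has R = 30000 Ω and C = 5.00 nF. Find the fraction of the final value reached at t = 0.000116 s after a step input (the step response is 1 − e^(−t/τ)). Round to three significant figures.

y/y_∞ ≈ 0.539

τ = RC = 30000 × 5.00 nF = 0.000150 s.
y(t)/y_∞ = 1 − e^(−t/τ) = 1 − e^(−0.000116/0.000150) = 1 − e^(−0.773) = 0.539.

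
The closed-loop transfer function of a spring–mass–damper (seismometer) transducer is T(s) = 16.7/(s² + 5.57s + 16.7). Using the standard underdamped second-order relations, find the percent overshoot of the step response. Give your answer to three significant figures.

%OS ≈ 5.36%

Comparing the denominator to s² + 2ζω_n s + ω_n²: ω_n = √16.7 = 4.09 rad/s, and 2ζω_n = 5.57 so ζ = 5.57/(2·4.09) = 0.682.
%OS = 100·exp(−πζ/√(1−ζ²)) = 5.36%.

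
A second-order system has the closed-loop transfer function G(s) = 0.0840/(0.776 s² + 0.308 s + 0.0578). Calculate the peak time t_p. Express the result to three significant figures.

Dividing through by 0.776: denominator becomes s² + 0.3969 s + 0.07448.
So ω_n = √0.07448 = 0.273 rad/s and ζ = 0.3969/(2·0.273) = 0.727.
The damped frequency ω_d = ω_n√(1−ζ²) = 0.187 rad/s. t_p = π/ω_d = 16.8 s.

t_p ≈ 16.8 s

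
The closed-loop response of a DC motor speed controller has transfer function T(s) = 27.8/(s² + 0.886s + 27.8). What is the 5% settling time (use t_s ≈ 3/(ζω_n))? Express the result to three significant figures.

Matching coefficients with s² + 2ζω_n s + ω_n² gives ω_n² = 27.8 ⇒ ω_n = 5.27 rad/s, and ζ = 0.886/(2ω_n) = 0.0840.
t_s ≈ 3/(ζω_n) = 3/(0.0840·5.27) = 6.77 s.

t_s ≈ 6.77 s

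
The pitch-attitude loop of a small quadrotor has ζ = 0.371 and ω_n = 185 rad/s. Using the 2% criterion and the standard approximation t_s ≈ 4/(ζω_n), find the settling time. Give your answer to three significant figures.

t_s ≈ 4/(ζω_n) = 4/(0.371 × 185) = 0.0583 s.

t_s ≈ 0.0583 s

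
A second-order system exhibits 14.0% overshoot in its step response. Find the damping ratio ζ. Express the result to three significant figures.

ζ ≈ 0.531

From %OS = 100·exp(−πζ/√(1−ζ²)), invert to get ζ = −ln(OS)/√(π² + ln²(OS)) with OS = 0.140.
−ln 0.140 = 1.966, so ζ = 1.966/√(π² + 3.866) = 0.531.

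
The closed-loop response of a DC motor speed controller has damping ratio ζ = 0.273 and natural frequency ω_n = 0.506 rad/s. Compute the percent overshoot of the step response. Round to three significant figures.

For an underdamped second-order system, %OS = 100·exp(−πζ/√(1−ζ²)).
πζ/√(1−ζ²) = π·0.273/√(1−0.0745) = 0.8915, so %OS = 100·e^(−0.8915) = 41.0%.

%OS ≈ 41.0%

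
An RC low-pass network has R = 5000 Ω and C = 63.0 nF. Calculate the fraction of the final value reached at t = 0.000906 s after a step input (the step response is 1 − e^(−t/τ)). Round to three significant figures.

y/y_∞ ≈ 0.944

τ = RC = 5000 × 63.0 nF = 0.000315 s.
y(t)/y_∞ = 1 − e^(−t/τ) = 1 − e^(−0.000906/0.000315) = 1 − e^(−2.88) = 0.944.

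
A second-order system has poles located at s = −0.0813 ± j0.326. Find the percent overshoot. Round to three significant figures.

%OS ≈ 45.7%

|pole| = ω_n = √(0.0813² + 0.326²) = 0.336 rad/s; ζ = cos θ = σ/ω_n = 0.242.
%OS = 100·exp(−πζ/√(1−ζ²)) = 45.7%.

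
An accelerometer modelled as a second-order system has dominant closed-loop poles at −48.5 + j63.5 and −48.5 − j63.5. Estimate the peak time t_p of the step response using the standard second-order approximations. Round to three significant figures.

t_p = π/ω_d with ω_d = 63.5 (the imaginary part), so t_p = 0.0495 s.

t_p ≈ 0.0495 s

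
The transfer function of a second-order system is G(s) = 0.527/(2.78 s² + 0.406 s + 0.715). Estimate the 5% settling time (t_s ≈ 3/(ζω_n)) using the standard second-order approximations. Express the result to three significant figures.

Dividing through by 2.78: denominator becomes s² + 0.1460 s + 0.2572.
So ω_n = √0.2572 = 0.507 rad/s and ζ = 0.1460/(2·0.507) = 0.144.
t_s ≈ 3/(ζω_n) = 41.1 s.

t_s ≈ 41.1 s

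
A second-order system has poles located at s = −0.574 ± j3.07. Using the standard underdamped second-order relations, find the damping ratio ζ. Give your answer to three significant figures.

ζ ≈ 0.184

With σ = 0.574, ω_d = 3.07: ω_n = √(σ²+ω_d²) = 3.12 rad/s, ζ = σ/ω_n = 0.184.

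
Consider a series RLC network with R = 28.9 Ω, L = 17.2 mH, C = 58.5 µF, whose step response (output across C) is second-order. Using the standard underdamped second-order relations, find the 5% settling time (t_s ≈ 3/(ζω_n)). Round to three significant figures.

t_s ≈ 0.00357 s

For a series RLC circuit (capacitor voltage as output), ω_n = 1/√(LC) = 1/√(17.2 mH · 58.5 µF) = 997 rad/s.
ζ = (R/2)·√(C/L) = (28.9/2)·√(58.5 µF/17.2 mH) = 0.843.
t_s ≈ 3/(ζω_n) = 0.00357 s.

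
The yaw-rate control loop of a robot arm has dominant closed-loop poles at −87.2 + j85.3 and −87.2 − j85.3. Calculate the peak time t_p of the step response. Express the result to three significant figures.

t_p ≈ 0.0368 s

t_p = π/ω_d with ω_d = 85.3 (the imaginary part), so t_p = 0.0368 s.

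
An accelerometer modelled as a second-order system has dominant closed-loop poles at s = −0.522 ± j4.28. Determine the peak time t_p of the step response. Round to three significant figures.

t_p = π/ω_d with ω_d = 4.28 (the imaginary part), so t_p = 0.734 s.

t_p ≈ 0.734 s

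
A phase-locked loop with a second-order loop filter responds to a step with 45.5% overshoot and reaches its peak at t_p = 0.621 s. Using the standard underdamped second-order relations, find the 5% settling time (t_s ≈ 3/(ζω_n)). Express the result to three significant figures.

ζ from %OS: ζ = |ln 0.455|/√(π²+ln²0.455) = 0.243.
From t_p = π/ω_d, ω_d = π/0.621 = 5.06 rad/s, so ω_n = ω_d/√(1−ζ²) = 5.22 rad/s.
t_s ≈ 3/(ζω_n) = 3/(0.243·5.22) = 2.37 s.

t_s ≈ 2.37 s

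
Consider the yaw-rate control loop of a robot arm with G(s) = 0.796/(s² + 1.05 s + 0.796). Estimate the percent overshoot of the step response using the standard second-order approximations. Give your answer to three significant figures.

%OS ≈ 10.2%

Comparing the denominator to s² + 2ζω_n s + ω_n²: ω_n = √0.796 = 0.892 rad/s, and 2ζω_n = 1.05 so ζ = 1.05/(2·0.892) = 0.588.
Overshoot: exp(−π·0.588/√(1−0.588²)) = 0.102, i.e. 10.2%.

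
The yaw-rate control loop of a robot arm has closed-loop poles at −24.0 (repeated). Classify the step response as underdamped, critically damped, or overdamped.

critically damped

Since there is a repeated negative-real pole, the response is critically damped.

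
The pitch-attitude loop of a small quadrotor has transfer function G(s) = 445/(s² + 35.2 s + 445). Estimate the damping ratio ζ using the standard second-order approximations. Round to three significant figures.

ζ ≈ 0.834

Comparing the denominator to s² + 2ζω_n s + ω_n²: ω_n = √445 = 21.1 rad/s, and 2ζω_n = 35.2 so ζ = 35.2/(2·21.1) = 0.834.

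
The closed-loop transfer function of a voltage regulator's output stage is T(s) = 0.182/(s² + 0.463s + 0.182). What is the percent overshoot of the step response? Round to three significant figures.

%OS ≈ 13.1%

Comparing the denominator to s² + 2ζω_n s + ω_n²: ω_n = √0.182 = 0.427 rad/s, and 2ζω_n = 0.463 so ζ = 0.463/(2·0.427) = 0.543.
%OS = 100·exp(−πζ/√(1−ζ²)) = 13.1%.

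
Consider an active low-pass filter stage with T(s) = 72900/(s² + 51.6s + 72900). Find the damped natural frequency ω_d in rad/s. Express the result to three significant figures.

Comparing the denominator to s² + 2ζω_n s + ω_n²: ω_n = √72900 = 270 rad/s, and 2ζω_n = 51.6 so ζ = 51.6/(2·270) = 0.0956.
ω_d = 270·√(1 − 0.0956²) = 269 rad/s.

ω_d ≈ 269 rad/s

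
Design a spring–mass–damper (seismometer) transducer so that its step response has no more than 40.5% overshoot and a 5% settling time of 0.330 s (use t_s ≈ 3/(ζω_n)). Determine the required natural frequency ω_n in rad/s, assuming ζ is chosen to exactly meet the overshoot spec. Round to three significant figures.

From %OS = 100·exp(−πζ/√(1−ζ²)), invert to get ζ = −ln(OS)/√(π² + ln²(OS)) with OS = 0.405.
−ln 0.405 = 0.9039, so ζ = 0.9039/√(π² + 0.8170) = 0.276.
From t_s ≈ 3/(ζω_n): ω_n = 3/(ζ·t_s) = 3/(0.276·0.330) = 32.9 rad/s.

ω_n ≈ 32.9 rad/s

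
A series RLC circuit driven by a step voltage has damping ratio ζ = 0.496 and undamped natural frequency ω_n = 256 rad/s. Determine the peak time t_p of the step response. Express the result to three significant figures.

The damped frequency is ω_d = ω_n√(1−ζ²) = 256·√(1−0.246) = 222 rad/s.
Peak time t_p = π/ω_d = π/222 = 0.0141 s.

t_p ≈ 0.0141 s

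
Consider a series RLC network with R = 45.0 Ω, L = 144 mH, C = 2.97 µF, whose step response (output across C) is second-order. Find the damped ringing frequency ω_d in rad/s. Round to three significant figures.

For a series RLC circuit (capacitor voltage as output), ω_n = 1/√(LC) = 1/√(144 mH · 2.97 µF) = 1530 rad/s.
ζ = (R/2)·√(C/L) = (45.0/2)·√(2.97 µF/144 mH) = 0.102.
ω_d = 1530·√(1 − 0.102²) = 1520 rad/s.

ω_d ≈ 1520 rad/s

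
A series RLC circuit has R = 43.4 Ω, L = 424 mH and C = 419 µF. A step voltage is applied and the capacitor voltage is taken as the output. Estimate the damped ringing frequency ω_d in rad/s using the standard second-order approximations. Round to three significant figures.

For a series RLC circuit (capacitor voltage as output), ω_n = 1/√(LC) = 1/√(424 mH · 419 µF) = 75.0 rad/s.
ζ = (R/2)·√(C/L) = (43.4/2)·√(419 µF/424 mH) = 0.682.
ω_d = 75.0·√(1 − 0.682²) = 54.9 rad/s.

ω_d ≈ 54.9 rad/s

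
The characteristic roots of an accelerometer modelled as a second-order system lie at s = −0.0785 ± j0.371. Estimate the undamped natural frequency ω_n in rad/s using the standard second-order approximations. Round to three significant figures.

ω_n ≈ 0.379 rad/s

The poles are at −σ ± jω_d with σ = 0.0785 and ω_d = 0.371, so ω_n = √(σ²+ω_d²) = 0.379 rad/s and ζ = σ/ω_n = 0.207.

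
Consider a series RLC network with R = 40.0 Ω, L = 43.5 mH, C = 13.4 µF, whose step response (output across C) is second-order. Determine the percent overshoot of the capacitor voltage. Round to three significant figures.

For a series RLC circuit (capacitor voltage as output), ω_n = 1/√(LC) = 1/√(43.5 mH · 13.4 µF) = 1310 rad/s.
ζ = (R/2)·√(C/L) = (40.0/2)·√(13.4 µF/43.5 mH) = 0.351.
%OS = 100 e^{−πζ/√(1−ζ²)} with ζ = 0.351 gives 30.8%.

%OS ≈ 30.8%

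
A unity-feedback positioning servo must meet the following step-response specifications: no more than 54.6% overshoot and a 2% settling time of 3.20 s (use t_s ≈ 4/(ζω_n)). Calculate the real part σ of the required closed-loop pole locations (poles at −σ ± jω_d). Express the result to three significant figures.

σ ≈ 1.25

The settling-time spec alone fixes σ = ζω_n = 4/t_s = 4/3.20 = 1.25.
(Overshoot then fixes ζ = 0.189 and hence ω_d = σ·√(1−ζ²)/ζ = 6.49 rad/s.)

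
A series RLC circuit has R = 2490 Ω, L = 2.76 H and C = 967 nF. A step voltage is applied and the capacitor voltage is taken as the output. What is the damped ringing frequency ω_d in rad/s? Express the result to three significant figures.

For a series RLC circuit (capacitor voltage as output), ω_n = 1/√(LC) = 1/√(2.76 H · 967 nF) = 612 rad/s.
ζ = (R/2)·√(C/L) = (2490/2)·√(967 nF/2.76 H) = 0.737.
The damped frequency ω_d = ω_n√(1−ζ²) = 414 rad/s.

ω_d ≈ 414 rad/s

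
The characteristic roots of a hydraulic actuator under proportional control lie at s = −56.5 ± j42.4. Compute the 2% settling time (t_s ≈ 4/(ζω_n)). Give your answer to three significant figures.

For poles at −σ ± jω_d, ζω_n = σ = 56.5, so t_s ≈ 4/σ = 0.0708 s.

t_s ≈ 0.0708 s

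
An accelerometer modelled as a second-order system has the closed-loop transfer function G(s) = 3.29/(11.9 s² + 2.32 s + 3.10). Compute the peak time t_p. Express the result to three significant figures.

t_p ≈ 6.27 s

Dividing through by 11.9: denominator becomes s² + 0.1950 s + 0.2605.
So ω_n = √0.2605 = 0.510 rad/s and ζ = 0.1950/(2·0.510) = 0.191.
ω_d = ω_n√(1−ζ²) = 0.501 rad/s. t_p = π/ω_d = 6.27 s.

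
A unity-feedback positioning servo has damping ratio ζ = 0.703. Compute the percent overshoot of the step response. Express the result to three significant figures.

%OS ≈ 4.48%

For an underdamped second-order system, %OS = 100·exp(−πζ/√(1−ζ²)).
πζ/√(1−ζ²) = π·0.703/√(1−0.494) = 3.105, so %OS = 100·e^(−3.105) = 4.48%.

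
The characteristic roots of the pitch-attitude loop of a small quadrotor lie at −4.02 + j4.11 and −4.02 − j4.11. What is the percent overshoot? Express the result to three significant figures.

|pole| = ω_n = √(4.02² + 4.11²) = 5.75 rad/s; ζ = cos θ = σ/ω_n = 0.699.
%OS = 100·exp(−πζ/√(1−ζ²)) = 4.63%.

%OS ≈ 4.63%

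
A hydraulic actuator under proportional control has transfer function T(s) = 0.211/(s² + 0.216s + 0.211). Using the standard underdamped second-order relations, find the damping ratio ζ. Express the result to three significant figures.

ζ ≈ 0.235

Matching coefficients with s² + 2ζω_n s + ω_n² gives ω_n² = 0.211 ⇒ ω_n = 0.459 rad/s, and ζ = 0.216/(2ω_n) = 0.235.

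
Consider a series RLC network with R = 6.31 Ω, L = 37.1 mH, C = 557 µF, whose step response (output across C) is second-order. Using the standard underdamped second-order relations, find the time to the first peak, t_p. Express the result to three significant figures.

For a series RLC circuit (capacitor voltage as output), ω_n = 1/√(LC) = 1/√(37.1 mH · 557 µF) = 220 rad/s.
ζ = (R/2)·√(C/L) = (6.31/2)·√(557 µF/37.1 mH) = 0.387.
The damped frequency ω_d = ω_n√(1−ζ²) = 203 rad/s. t_p = π/ω_d = 0.0155 s.

t_p ≈ 0.0155 s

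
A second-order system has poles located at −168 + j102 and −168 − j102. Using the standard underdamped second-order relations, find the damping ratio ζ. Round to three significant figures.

|pole| = ω_n = √(168² + 102²) = 197 rad/s; ζ = cos θ = σ/ω_n = 0.855.

ζ ≈ 0.855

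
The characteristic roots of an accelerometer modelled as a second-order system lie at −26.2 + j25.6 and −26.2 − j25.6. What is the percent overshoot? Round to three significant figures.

%OS ≈ 4.01%

With σ = 26.2, ω_d = 25.6: ω_n = √(σ²+ω_d²) = 36.6 rad/s, ζ = σ/ω_n = 0.715.
%OS = 100 e^{−πζ/√(1−ζ²)} with ζ = 0.715 gives 4.01%.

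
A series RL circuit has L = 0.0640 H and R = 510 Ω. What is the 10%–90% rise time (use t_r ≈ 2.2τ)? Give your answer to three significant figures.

τ = L/R = 0.0640/510 = 0.000125 s.
t_r ≈ 2.2τ = 0.000276 s.

t_r ≈ 0.000276 s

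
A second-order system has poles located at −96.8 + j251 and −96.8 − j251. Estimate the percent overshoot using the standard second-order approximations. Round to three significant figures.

With σ = 96.8, ω_d = 251: ω_n = √(σ²+ω_d²) = 269 rad/s, ζ = σ/ω_n = 0.360.
%OS = 100 e^{−πζ/√(1−ζ²)} with ζ = 0.360 gives 29.8%.

%OS ≈ 29.8%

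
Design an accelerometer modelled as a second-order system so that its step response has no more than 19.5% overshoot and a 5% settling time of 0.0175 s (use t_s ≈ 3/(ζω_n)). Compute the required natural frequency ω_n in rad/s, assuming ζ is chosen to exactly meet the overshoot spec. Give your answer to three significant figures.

ω_n ≈ 371 rad/s

ζ = −ln(OS)/√(π² + (ln OS)²). With OS = 0.195, ln OS = −1.635 and ζ = 1.635/3.541 = 0.462.
Then ω_n = 3/(ζ t_s) = 3/(0.462 × 0.0175) = 371 rad/s.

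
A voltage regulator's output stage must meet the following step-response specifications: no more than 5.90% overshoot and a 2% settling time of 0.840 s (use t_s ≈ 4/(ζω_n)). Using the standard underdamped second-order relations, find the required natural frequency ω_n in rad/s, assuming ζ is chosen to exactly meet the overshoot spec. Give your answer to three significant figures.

ω_n ≈ 7.11 rad/s

Inverting the overshoot relation: ζ = |ln 0.0590|/√(π² + ln²0.0590) = 0.669.
From t_s ≈ 4/(ζω_n): ω_n = 4/(ζ·t_s) = 4/(0.669·0.840) = 7.11 rad/s.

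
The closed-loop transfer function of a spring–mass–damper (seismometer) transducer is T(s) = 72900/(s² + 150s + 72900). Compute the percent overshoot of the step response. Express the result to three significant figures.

%OS ≈ 40.3%

Comparing the denominator to s² + 2ζω_n s + ω_n²: ω_n = √72900 = 270 rad/s, and 2ζω_n = 150 so ζ = 150/(2·270) = 0.278.
%OS = 100·exp(−πζ/√(1−ζ²)) = 40.3%.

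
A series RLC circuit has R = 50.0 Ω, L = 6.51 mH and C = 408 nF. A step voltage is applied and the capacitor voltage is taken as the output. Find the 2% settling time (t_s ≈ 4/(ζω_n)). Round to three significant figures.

t_s ≈ 0.00104 s

For a series RLC circuit (capacitor voltage as output), ω_n = 1/√(LC) = 1/√(6.51 mH · 408 nF) = 19400 rad/s.
ζ = (R/2)·√(C/L) = (50.0/2)·√(408 nF/6.51 mH) = 0.198.
t_s ≈ 4/(ζω_n) = 0.00104 s.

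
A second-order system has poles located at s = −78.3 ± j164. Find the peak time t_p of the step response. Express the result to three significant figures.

t_p ≈ 0.0192 s

t_p = π/ω_d with ω_d = 164 (the imaginary part), so t_p = 0.0192 s.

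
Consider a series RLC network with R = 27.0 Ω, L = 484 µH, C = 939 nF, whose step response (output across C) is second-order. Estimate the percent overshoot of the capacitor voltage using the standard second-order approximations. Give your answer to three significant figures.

%OS ≈ 9.79%

For a series RLC circuit (capacitor voltage as output), ω_n = 1/√(LC) = 1/√(484 µH · 939 nF) = 46900 rad/s.
ζ = (R/2)·√(C/L) = (27.0/2)·√(939 nF/484 µH) = 0.595.
Overshoot: exp(−π·0.595/√(1−0.595²)) = 0.0979, i.e. 9.79%.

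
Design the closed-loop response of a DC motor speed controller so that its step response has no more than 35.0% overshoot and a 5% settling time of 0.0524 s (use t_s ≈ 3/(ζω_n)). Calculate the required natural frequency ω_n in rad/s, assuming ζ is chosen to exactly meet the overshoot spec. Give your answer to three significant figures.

ω_n ≈ 181 rad/s

Inverting the overshoot relation: ζ = |ln 0.350|/√(π² + ln²0.350) = 0.317.
From t_s ≈ 3/(ζω_n): ω_n = 3/(ζ·t_s) = 3/(0.317·0.0524) = 181 rad/s.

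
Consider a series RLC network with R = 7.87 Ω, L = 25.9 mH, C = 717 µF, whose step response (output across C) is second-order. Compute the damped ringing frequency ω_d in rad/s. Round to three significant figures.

For a series RLC circuit (capacitor voltage as output), ω_n = 1/√(LC) = 1/√(25.9 mH · 717 µF) = 232 rad/s.
ζ = (R/2)·√(C/L) = (7.87/2)·√(717 µF/25.9 mH) = 0.655.
The damped frequency ω_d = ω_n√(1−ζ²) = 175 rad/s.

ω_d ≈ 175 rad/s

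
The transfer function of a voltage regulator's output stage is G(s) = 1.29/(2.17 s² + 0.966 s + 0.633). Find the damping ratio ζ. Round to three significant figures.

ζ ≈ 0.412

Dividing through by 2.17: denominator becomes s² + 0.4452 s + 0.2917.
So ω_n = √0.2917 = 0.540 rad/s and ζ = 0.4452/(2·0.540) = 0.412.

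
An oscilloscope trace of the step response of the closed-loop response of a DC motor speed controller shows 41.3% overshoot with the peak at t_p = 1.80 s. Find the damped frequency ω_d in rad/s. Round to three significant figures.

t_p = π/ω_d, so ω_d = π/1.80 = 1.75 rad/s.

ω_d ≈ 1.75 rad/s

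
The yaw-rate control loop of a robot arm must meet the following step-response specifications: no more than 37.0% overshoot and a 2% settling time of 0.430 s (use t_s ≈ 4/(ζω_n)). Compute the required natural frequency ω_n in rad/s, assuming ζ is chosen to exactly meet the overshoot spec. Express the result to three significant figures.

ω_n ≈ 30.8 rad/s

ζ = −ln(OS)/√(π² + (ln OS)²). With OS = 0.370, ln OS = −0.9943 and ζ = 0.9943/3.295 = 0.302.
Then ω_n = 4/(ζ t_s) = 4/(0.302 × 0.430) = 30.8 rad/s.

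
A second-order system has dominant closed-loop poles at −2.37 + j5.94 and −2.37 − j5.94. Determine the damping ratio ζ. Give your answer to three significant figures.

ζ ≈ 0.371

|pole| = ω_n = √(2.37² + 5.94²) = 6.40 rad/s; ζ = cos θ = σ/ω_n = 0.371.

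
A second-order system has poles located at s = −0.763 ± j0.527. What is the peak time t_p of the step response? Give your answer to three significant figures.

t_p = π/ω_d with ω_d = 0.527 (the imaginary part), so t_p = 5.96 s.

t_p ≈ 5.96 s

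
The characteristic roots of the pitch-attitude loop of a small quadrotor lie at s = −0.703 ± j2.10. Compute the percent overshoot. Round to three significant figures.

%OS ≈ 34.9%

|pole| = ω_n = √(0.703² + 2.10²) = 2.21 rad/s; ζ = cos θ = σ/ω_n = 0.317.
%OS = 100 e^{−πζ/√(1−ζ²)} with ζ = 0.317 gives 34.9%.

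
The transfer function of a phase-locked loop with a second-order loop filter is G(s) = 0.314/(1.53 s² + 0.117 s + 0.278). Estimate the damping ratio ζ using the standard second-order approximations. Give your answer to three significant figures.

ζ ≈ 0.0897

Dividing through by 1.53: denominator becomes s² + 0.07647 s + 0.1817.
So ω_n = √0.1817 = 0.426 rad/s and ζ = 0.07647/(2·0.426) = 0.0897.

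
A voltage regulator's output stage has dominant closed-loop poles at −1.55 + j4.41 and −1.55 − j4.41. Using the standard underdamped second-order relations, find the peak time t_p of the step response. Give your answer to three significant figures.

t_p ≈ 0.712 s

t_p = π/ω_d with ω_d = 4.41 (the imaginary part), so t_p = 0.712 s.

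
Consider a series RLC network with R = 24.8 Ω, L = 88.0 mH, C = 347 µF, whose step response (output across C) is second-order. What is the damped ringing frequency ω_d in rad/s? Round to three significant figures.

ω_d ≈ 114 rad/s

For a series RLC circuit (capacitor voltage as output), ω_n = 1/√(LC) = 1/√(88.0 mH · 347 µF) = 181 rad/s.
ζ = (R/2)·√(C/L) = (24.8/2)·√(347 µF/88.0 mH) = 0.779.
ω_d = ω_n√(1−ζ²) = 114 rad/s.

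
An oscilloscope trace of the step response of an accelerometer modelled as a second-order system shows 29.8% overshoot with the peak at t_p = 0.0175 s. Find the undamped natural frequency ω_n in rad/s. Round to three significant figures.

The overshoot fixes ζ = −ln(OS)/√(π²+ln²(OS)) = 0.360.
From t_p = π/ω_d, ω_d = π/0.0175 = 180 rad/s, so ω_n = ω_d/√(1−ζ²) = 192 rad/s.

ω_n ≈ 192 rad/s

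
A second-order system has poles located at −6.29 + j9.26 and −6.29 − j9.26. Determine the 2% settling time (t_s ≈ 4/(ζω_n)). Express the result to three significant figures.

t_s ≈ 0.636 s

For poles at −σ ± jω_d, ζω_n = σ = 6.29, so t_s ≈ 4/σ = 0.636 s.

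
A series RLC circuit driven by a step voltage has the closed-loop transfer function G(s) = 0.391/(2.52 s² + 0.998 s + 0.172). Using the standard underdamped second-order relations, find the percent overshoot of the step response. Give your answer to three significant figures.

%OS ≈ 2.60%

Dividing through by 2.52: denominator becomes s² + 0.3960 s + 0.06825.
So ω_n = √0.06825 = 0.261 rad/s and ζ = 0.3960/(2·0.261) = 0.758.
Overshoot: exp(−π·0.758/√(1−0.758²)) = 0.0260, i.e. 2.60%.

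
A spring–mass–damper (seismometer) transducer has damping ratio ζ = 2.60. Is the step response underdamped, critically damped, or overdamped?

Since ζ = 2.60 > 1, the system is overdamped.

overdamped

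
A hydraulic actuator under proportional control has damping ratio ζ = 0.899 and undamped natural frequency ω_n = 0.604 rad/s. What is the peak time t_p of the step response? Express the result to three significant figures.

The damped frequency is ω_d = ω_n√(1−ζ²) = 0.604·√(1−0.808) = 0.265 rad/s.
Peak time t_p = π/ω_d = π/0.265 = 11.9 s.

t_p ≈ 11.9 s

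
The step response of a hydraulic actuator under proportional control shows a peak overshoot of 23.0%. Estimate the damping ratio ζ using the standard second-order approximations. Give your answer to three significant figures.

ζ ≈ 0.424

ζ = −ln(OS)/√(π² + (ln OS)²). With OS = 0.230, ln OS = −1.470 and ζ = 1.470/3.468 = 0.424.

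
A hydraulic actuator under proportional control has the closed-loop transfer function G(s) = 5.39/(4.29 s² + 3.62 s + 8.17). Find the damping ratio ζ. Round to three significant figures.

ζ ≈ 0.306

Dividing through by 4.29: denominator becomes s² + 0.8438 s + 1.904.
So ω_n = √1.904 = 1.38 rad/s and ζ = 0.8438/(2·1.38) = 0.306.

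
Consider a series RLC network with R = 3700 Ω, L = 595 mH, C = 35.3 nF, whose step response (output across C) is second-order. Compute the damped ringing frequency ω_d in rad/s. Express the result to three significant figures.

ω_d ≈ 6160 rad/s

For a series RLC circuit (capacitor voltage as output), ω_n = 1/√(LC) = 1/√(595 mH · 35.3 nF) = 6900 rad/s.
ζ = (R/2)·√(C/L) = (3700/2)·√(35.3 nF/595 mH) = 0.451.
The damped frequency ω_d = ω_n√(1−ζ²) = 6160 rad/s.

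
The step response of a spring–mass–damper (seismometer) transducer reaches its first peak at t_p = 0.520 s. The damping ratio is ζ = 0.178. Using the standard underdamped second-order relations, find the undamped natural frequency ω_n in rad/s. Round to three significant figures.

ω_n ≈ 6.14 rad/s

Peak time t_p = π/ω_d, so ω_d = π/t_p = π/0.520 = 6.04 rad/s.
ω_n = ω_d/√(1−ζ²) = 6.04/√0.968 = 6.14 rad/s.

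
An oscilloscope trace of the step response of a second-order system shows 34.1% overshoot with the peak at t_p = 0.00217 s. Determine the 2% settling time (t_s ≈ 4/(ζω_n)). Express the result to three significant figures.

From the overshoot, ζ = −ln(OS)/√(π²+ln²(OS)) = 0.324.
From t_p = π/ω_d, ω_d = π/0.00217 = 1450 rad/s, so ω_n = ω_d/√(1−ζ²) = 1530 rad/s.
t_s ≈ 4/(ζω_n) = 4/(0.324·1530) = 0.00807 s.

t_s ≈ 0.00807 s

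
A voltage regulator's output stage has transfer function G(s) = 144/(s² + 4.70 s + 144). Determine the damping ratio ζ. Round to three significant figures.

ζ ≈ 0.196

Matching coefficients with s² + 2ζω_n s + ω_n² gives ω_n² = 144 ⇒ ω_n = 12.0 rad/s, and ζ = 4.70/(2ω_n) = 0.196.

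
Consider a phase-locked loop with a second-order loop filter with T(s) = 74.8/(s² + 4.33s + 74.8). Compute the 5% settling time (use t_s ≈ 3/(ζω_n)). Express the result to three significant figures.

Matching coefficients with s² + 2ζω_n s + ω_n² gives ω_n² = 74.8 ⇒ ω_n = 8.65 rad/s, and ζ = 4.33/(2ω_n) = 0.250.
t_s ≈ 3/(ζω_n) = 3/(0.250·8.65) = 1.39 s.

t_s ≈ 1.39 s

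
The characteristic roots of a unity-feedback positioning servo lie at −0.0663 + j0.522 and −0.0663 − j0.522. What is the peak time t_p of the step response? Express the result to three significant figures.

t_p = π/ω_d with ω_d = 0.522 (the imaginary part), so t_p = 6.02 s.

t_p ≈ 6.02 s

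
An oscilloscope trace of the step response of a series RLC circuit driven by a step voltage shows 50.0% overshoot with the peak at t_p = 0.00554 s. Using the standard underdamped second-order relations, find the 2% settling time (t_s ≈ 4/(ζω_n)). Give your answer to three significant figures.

The overshoot fixes ζ = −ln(OS)/√(π²+ln²(OS)) = 0.215.
t_p = π/ω_d ⇒ ω_d = 567 rad/s; then ω_n = ω_d/√(1−ζ²) = 581 rad/s.
t_s ≈ 4/(ζω_n) = 4/(0.215·581) = 0.0320 s.

t_s ≈ 0.0320 s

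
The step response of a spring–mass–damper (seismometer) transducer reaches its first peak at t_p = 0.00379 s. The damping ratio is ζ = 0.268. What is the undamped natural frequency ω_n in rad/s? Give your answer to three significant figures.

Peak time t_p = π/ω_d, so ω_d = π/t_p = π/0.00379 = 829 rad/s.
ω_n = ω_d/√(1−ζ²) = 829/√0.928 = 860 rad/s.

ω_n ≈ 860 rad/s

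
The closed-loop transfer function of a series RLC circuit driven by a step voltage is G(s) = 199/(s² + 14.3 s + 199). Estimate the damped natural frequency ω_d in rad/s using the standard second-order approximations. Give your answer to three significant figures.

ω_d ≈ 12.2 rad/s

ω_n = √199 = 14.1 rad/s; ζ = 14.3/(2·14.1) = 0.507.
ω_d = 14.1·√(1 − 0.507²) = 12.2 rad/s.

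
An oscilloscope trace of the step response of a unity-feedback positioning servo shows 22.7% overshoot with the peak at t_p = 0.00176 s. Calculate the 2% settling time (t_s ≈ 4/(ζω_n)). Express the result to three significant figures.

t_s ≈ 0.00475 s

From the overshoot, ζ = −ln(OS)/√(π²+ln²(OS)) = 0.427.
From t_p = π/ω_d, ω_d = π/0.00176 = 1780 rad/s, so ω_n = ω_d/√(1−ζ²) = 1970 rad/s.
t_s ≈ 4/(ζω_n) = 4/(0.427·1970) = 0.00475 s.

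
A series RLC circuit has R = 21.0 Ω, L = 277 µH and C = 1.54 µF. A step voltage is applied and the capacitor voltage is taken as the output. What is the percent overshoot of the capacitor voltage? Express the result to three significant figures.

For a series RLC circuit (capacitor voltage as output), ω_n = 1/√(LC) = 1/√(277 µH · 1.54 µF) = 48400 rad/s.
ζ = (R/2)·√(C/L) = (21.0/2)·√(1.54 µF/277 µH) = 0.783.
Overshoot: exp(−π·0.783/√(1−0.783²)) = 0.0192, i.e. 1.92%.

%OS ≈ 1.92%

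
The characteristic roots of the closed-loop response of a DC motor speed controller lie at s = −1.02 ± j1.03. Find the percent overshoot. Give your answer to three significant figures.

%OS ≈ 4.46%

The poles are at −σ ± jω_d with σ = 1.02 and ω_d = 1.03, so ω_n = √(σ²+ω_d²) = 1.45 rad/s and ζ = σ/ω_n = 0.704.
%OS = 100·exp(−πζ/√(1−ζ²)) = 4.46%.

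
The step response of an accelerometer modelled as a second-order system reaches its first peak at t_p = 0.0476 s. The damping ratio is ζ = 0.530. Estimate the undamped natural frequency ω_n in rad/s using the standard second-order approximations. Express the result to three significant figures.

Peak time t_p = π/ω_d, so ω_d = π/t_p = π/0.0476 = 66.0 rad/s.
ω_n = ω_d/√(1−ζ²) = 66.0/√0.719 = 77.8 rad/s.

ω_n ≈ 77.8 rad/s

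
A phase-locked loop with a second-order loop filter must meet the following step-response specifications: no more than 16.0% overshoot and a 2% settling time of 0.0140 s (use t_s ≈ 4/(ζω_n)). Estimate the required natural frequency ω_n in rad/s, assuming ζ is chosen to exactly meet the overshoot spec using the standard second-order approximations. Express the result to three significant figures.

ω_n ≈ 567 rad/s

From %OS = 100·exp(−πζ/√(1−ζ²)), invert to get ζ = −ln(OS)/√(π² + ln²(OS)) with OS = 0.160.
−ln 0.160 = 1.833, so ζ = 1.833/√(π² + 3.358) = 0.504.
From t_s ≈ 4/(ζω_n): ω_n = 4/(ζ·t_s) = 4/(0.504·0.0140) = 567 rad/s.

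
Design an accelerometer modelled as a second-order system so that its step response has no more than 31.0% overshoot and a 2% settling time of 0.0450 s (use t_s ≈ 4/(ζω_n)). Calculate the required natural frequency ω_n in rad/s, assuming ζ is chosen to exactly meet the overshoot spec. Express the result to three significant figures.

From %OS = 100·exp(−πζ/√(1−ζ²)), invert to get ζ = −ln(OS)/√(π² + ln²(OS)) with OS = 0.310.
−ln 0.310 = 1.171, so ζ = 1.171/√(π² + 1.372) = 0.349.
Then ω_n = 4/(ζ t_s) = 4/(0.349 × 0.0450) = 254 rad/s.

ω_n ≈ 254 rad/s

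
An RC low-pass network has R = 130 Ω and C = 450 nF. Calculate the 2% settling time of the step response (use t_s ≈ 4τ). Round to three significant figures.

t_s ≈ 0.000234 s

τ = RC = 130 × 450 nF = 0.0000585 s.
t_s ≈ 4τ = 0.000234 s.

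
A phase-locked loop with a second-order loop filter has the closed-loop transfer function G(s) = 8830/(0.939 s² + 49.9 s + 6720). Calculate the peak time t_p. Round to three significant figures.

Dividing through by 0.939: denominator becomes s² + 53.14 s + 7157.
So ω_n = √7157 = 84.6 rad/s and ζ = 53.14/(2·84.6) = 0.314.
ω_d = 84.6·√(1 − 0.314²) = 80.3 rad/s. t_p = π/ω_d = 0.0391 s.

t_p ≈ 0.0391 s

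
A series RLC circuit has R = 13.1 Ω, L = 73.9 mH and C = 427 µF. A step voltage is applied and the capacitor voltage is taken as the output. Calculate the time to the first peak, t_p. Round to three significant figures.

t_p ≈ 0.0203 s

For a series RLC circuit (capacitor voltage as output), ω_n = 1/√(LC) = 1/√(73.9 mH · 427 µF) = 178 rad/s.
ζ = (R/2)·√(C/L) = (13.1/2)·√(427 µF/73.9 mH) = 0.498.
ω_d = 178·√(1 − 0.498²) = 154 rad/s. t_p = π/ω_d = 0.0203 s.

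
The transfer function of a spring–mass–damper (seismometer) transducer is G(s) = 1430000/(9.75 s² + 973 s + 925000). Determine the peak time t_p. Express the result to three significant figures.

t_p ≈ 0.0103 s

Dividing through by 9.75: denominator becomes s² + 99.79 s + 94870.
So ω_n = √94870 = 308 rad/s and ζ = 99.79/(2·308) = 0.162.
ω_d = ω_n√(1−ζ²) = 304 rad/s. t_p = π/ω_d = 0.0103 s.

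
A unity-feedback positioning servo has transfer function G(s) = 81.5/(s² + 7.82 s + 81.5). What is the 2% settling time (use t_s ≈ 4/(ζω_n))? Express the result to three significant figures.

t_s ≈ 1.02 s

ω_n = √81.5 = 9.03 rad/s; ζ = 7.82/(2·9.03) = 0.433.
t_s ≈ 4/(ζω_n) = 4/(0.433·9.03) = 1.02 s.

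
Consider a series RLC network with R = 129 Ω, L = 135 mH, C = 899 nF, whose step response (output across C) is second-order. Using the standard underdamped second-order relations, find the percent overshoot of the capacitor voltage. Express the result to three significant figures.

%OS ≈ 58.8%

For a series RLC circuit (capacitor voltage as output), ω_n = 1/√(LC) = 1/√(135 mH · 899 nF) = 2870 rad/s.
ζ = (R/2)·√(C/L) = (129/2)·√(899 nF/135 mH) = 0.166.
Overshoot: exp(−π·0.166/√(1−0.166²)) = 0.588, i.e. 58.8%.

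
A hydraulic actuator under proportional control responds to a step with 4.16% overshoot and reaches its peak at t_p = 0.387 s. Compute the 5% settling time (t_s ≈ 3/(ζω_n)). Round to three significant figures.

t_s ≈ 0.365 s

From the overshoot, ζ = −ln(OS)/√(π²+ln²(OS)) = 0.711.
From t_p = π/ω_d, ω_d = π/0.387 = 8.12 rad/s, so ω_n = ω_d/√(1−ζ²) = 11.6 rad/s.
t_s ≈ 3/(ζω_n) = 3/(0.711·11.6) = 0.365 s.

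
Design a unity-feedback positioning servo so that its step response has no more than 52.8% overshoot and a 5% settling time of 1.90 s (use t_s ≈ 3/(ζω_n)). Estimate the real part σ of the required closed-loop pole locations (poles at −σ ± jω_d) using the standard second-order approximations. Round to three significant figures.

σ ≈ 1.58

The settling-time spec alone fixes σ = ζω_n = 3/t_s = 3/1.90 = 1.58.
(Overshoot then fixes ζ = 0.199 and hence ω_d = σ·√(1−ζ²)/ζ = 7.77 rad/s.)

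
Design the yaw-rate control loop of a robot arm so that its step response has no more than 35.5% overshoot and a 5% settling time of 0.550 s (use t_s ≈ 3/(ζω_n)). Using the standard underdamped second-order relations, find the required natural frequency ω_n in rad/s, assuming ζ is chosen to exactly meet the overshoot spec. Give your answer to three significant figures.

From %OS = 100·exp(−πζ/√(1−ζ²)), invert to get ζ = −ln(OS)/√(π² + ln²(OS)) with OS = 0.355.
−ln 0.355 = 1.036, so ζ = 1.036/√(π² + 1.073) = 0.313.
From t_s ≈ 3/(ζω_n): ω_n = 3/(ζ·t_s) = 3/(0.313·0.550) = 17.4 rad/s.

ω_n ≈ 17.4 rad/s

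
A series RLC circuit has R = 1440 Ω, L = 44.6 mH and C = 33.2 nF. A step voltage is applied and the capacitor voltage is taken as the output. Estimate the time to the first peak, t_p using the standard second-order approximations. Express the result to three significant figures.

For a series RLC circuit (capacitor voltage as output), ω_n = 1/√(LC) = 1/√(44.6 mH · 33.2 nF) = 26000 rad/s.
ζ = (R/2)·√(C/L) = (1440/2)·√(33.2 nF/44.6 mH) = 0.621.
The damped frequency ω_d = ω_n√(1−ζ²) = 20400 rad/s. t_p = π/ω_d = 0.000154 s.

t_p ≈ 0.000154 s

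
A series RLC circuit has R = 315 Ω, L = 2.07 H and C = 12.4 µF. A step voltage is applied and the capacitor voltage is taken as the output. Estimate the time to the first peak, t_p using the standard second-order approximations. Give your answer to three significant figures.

For a series RLC circuit (capacitor voltage as output), ω_n = 1/√(LC) = 1/√(2.07 H · 12.4 µF) = 197 rad/s.
ζ = (R/2)·√(C/L) = (315/2)·√(12.4 µF/2.07 H) = 0.385.
ω_d = 197·√(1 − 0.385²) = 182 rad/s. t_p = π/ω_d = 0.0172 s.

t_p ≈ 0.0172 s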